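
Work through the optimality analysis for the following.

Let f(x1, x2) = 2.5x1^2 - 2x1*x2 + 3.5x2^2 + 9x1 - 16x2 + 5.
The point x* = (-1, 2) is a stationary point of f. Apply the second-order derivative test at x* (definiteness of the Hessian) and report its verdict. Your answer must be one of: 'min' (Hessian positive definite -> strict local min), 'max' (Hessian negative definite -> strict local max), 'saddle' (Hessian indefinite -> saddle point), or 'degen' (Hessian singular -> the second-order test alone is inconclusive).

Compute the Hessian H = grad^2 f:
  H = [[5, -2], [-2, 7]]
Verify stationarity: grad f(x*) = H x* + g = (0, 0).
Eigenvalues of H: 3.7639, 8.2361.
Both eigenvalues > 0, so H is positive definite -> x* is a strict local min.

min


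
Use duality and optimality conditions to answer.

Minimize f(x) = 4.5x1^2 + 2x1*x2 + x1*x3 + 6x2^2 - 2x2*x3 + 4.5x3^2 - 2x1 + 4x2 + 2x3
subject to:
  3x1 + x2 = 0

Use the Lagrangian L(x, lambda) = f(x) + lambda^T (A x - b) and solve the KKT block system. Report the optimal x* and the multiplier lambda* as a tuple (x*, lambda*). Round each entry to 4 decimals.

Form the Lagrangian:
  L(x, lambda) = (1/2) x^T Q x + c^T x + lambda^T (A x - b)
Stationarity (grad_x L = 0): Q x + c + A^T lambda = 0.
Primal feasibility: A x = b.

This gives the KKT block system:
  [ Q   A^T ] [ x     ]   [-c ]
  [ A    0  ] [ lambda ] = [ b ]

Solving the linear system:
  x*      = (0.1562, -0.4688, -0.3438)
  lambda* = (0.625)
  f(x*)   = -1.4375

x* = (0.1562, -0.4688, -0.3438), lambda* = (0.625)


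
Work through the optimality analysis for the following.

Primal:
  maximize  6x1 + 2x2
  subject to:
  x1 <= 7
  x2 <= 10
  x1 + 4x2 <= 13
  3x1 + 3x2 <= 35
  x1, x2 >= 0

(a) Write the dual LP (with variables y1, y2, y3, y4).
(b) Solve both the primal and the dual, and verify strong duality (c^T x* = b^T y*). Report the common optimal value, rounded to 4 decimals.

The standard primal-dual pair for 'max c^T x s.t. A x <= b, x >= 0' is:
  Dual:  min b^T y  s.t.  A^T y >= c,  y >= 0.

So the dual LP is:
  minimize  7y1 + 10y2 + 13y3 + 35y4
  subject to:
    y1 + y3 + 3y4 >= 6
    y2 + 4y3 + 3y4 >= 2
    y1, y2, y3, y4 >= 0

Solving the primal: x* = (7, 1.5).
  primal value c^T x* = 45.
Solving the dual: y* = (5.5, 0, 0.5, 0).
  dual value b^T y* = 45.
Strong duality: c^T x* = b^T y*. Confirmed.

45


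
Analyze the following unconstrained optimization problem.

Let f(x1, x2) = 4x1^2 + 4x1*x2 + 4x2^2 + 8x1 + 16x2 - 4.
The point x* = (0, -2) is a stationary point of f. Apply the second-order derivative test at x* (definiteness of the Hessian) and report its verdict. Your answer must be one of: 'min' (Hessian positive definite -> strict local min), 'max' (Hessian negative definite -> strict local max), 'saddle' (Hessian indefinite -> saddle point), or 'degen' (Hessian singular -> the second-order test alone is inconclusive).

Compute the Hessian H = grad^2 f:
  H = [[8, 4], [4, 8]]
Verify stationarity: grad f(x*) = H x* + g = (0, 0).
Eigenvalues of H: 4, 12.
Both eigenvalues > 0, so H is positive definite -> x* is a strict local min.

min


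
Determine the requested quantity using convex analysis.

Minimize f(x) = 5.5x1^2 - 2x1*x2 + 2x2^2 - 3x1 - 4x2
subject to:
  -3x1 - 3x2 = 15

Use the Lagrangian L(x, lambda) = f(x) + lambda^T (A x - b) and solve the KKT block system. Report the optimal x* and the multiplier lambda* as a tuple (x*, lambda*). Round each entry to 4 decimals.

Form the Lagrangian:
  L(x, lambda) = (1/2) x^T Q x + c^T x + lambda^T (A x - b)
Stationarity (grad_x L = 0): Q x + c + A^T lambda = 0.
Primal feasibility: A x = b.

This gives the KKT block system:
  [ Q   A^T ] [ x     ]   [-c ]
  [ A    0  ] [ lambda ] = [ b ]

Solving the linear system:
  x*      = (-1.6316, -3.3684)
  lambda* = (-4.7368)
  f(x*)   = 44.7105

x* = (-1.6316, -3.3684), lambda* = (-4.7368)


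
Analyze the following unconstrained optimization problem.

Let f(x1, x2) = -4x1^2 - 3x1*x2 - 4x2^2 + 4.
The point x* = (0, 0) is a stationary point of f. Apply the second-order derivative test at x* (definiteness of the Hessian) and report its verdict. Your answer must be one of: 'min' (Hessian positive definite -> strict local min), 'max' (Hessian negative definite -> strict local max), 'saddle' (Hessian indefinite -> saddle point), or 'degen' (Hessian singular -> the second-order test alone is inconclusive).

Compute the Hessian H = grad^2 f:
  H = [[-8, -3], [-3, -8]]
Verify stationarity: grad f(x*) = H x* + g = (0, 0).
Eigenvalues of H: -11, -5.
Both eigenvalues < 0, so H is negative definite -> x* is a strict local max.

max


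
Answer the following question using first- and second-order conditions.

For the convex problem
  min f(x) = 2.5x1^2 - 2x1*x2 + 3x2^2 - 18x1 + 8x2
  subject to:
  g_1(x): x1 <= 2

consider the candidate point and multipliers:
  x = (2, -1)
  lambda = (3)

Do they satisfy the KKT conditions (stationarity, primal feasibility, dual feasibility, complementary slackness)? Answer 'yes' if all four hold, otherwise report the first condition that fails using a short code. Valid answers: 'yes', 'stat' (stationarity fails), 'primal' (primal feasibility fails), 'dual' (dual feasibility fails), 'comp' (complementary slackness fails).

Gradient of f: grad f(x) = Q x + c = (-6, -2)
Constraint values g_i(x) = a_i^T x - b_i:
  g_1((2, -1)) = 0
Stationarity residual: grad f(x) + sum_i lambda_i a_i = (-3, -2)
  -> stationarity FAILS
Primal feasibility (all g_i <= 0): OK
Dual feasibility (all lambda_i >= 0): OK
Complementary slackness (lambda_i * g_i(x) = 0 for all i): OK

Verdict: the first failing condition is stationarity -> stat.

stat


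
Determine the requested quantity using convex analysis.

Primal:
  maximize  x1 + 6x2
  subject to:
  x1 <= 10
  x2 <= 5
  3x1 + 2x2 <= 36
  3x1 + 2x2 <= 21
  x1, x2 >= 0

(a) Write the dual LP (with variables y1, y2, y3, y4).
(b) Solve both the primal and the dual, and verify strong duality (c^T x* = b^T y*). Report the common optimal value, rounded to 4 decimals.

The standard primal-dual pair for 'max c^T x s.t. A x <= b, x >= 0' is:
  Dual:  min b^T y  s.t.  A^T y >= c,  y >= 0.

So the dual LP is:
  minimize  10y1 + 5y2 + 36y3 + 21y4
  subject to:
    y1 + 3y3 + 3y4 >= 1
    y2 + 2y3 + 2y4 >= 6
    y1, y2, y3, y4 >= 0

Solving the primal: x* = (3.6667, 5).
  primal value c^T x* = 33.6667.
Solving the dual: y* = (0, 5.3333, 0, 0.3333).
  dual value b^T y* = 33.6667.
Strong duality: c^T x* = b^T y*. Confirmed.

33.6667


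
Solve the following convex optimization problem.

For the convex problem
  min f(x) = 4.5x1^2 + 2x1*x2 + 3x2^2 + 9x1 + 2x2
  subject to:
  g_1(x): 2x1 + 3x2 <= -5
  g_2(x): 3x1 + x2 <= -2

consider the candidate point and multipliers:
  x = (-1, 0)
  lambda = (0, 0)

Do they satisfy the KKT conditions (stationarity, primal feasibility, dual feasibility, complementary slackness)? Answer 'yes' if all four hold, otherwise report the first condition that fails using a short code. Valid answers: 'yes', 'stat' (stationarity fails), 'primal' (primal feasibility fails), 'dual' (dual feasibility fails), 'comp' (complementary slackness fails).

Gradient of f: grad f(x) = Q x + c = (0, 0)
Constraint values g_i(x) = a_i^T x - b_i:
  g_1((-1, 0)) = 3
  g_2((-1, 0)) = -1
Stationarity residual: grad f(x) + sum_i lambda_i a_i = (0, 0)
  -> stationarity OK
Primal feasibility (all g_i <= 0): FAILS
Dual feasibility (all lambda_i >= 0): OK
Complementary slackness (lambda_i * g_i(x) = 0 for all i): OK

Verdict: the first failing condition is primal_feasibility -> primal.

primal


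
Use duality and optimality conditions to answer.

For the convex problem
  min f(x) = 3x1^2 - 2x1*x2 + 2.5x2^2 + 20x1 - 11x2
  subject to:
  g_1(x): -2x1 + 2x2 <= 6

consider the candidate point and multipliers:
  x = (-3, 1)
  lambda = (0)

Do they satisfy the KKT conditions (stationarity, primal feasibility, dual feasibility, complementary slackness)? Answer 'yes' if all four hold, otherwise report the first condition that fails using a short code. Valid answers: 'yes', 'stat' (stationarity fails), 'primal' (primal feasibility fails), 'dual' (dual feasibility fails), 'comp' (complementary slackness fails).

Gradient of f: grad f(x) = Q x + c = (0, 0)
Constraint values g_i(x) = a_i^T x - b_i:
  g_1((-3, 1)) = 2
Stationarity residual: grad f(x) + sum_i lambda_i a_i = (0, 0)
  -> stationarity OK
Primal feasibility (all g_i <= 0): FAILS
Dual feasibility (all lambda_i >= 0): OK
Complementary slackness (lambda_i * g_i(x) = 0 for all i): OK

Verdict: the first failing condition is primal_feasibility -> primal.

primal


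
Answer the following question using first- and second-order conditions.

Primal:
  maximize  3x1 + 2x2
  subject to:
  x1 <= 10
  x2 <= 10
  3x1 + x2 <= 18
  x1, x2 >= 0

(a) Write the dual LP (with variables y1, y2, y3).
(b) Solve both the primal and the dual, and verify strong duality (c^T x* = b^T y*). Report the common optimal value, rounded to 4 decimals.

The standard primal-dual pair for 'max c^T x s.t. A x <= b, x >= 0' is:
  Dual:  min b^T y  s.t.  A^T y >= c,  y >= 0.

So the dual LP is:
  minimize  10y1 + 10y2 + 18y3
  subject to:
    y1 + 3y3 >= 3
    y2 + y3 >= 2
    y1, y2, y3 >= 0

Solving the primal: x* = (2.6667, 10).
  primal value c^T x* = 28.
Solving the dual: y* = (0, 1, 1).
  dual value b^T y* = 28.
Strong duality: c^T x* = b^T y*. Confirmed.

28


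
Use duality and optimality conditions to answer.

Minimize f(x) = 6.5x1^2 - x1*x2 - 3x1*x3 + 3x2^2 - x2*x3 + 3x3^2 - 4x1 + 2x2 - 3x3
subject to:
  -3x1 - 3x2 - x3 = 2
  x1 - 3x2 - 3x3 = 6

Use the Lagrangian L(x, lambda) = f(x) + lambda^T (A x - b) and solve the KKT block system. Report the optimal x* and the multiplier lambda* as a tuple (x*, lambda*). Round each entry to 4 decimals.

Form the Lagrangian:
  L(x, lambda) = (1/2) x^T Q x + c^T x + lambda^T (A x - b)
Stationarity (grad_x L = 0): Q x + c + A^T lambda = 0.
Primal feasibility: A x = b.

This gives the KKT block system:
  [ Q   A^T ] [ x     ]   [-c ]
  [ A    0  ] [ lambda ] = [ b ]

Solving the linear system:
  x*      = (0.671, -1.1183, -0.6581)
  lambda* = (1.5602, -3.1344)
  f(x*)   = 6.3699

x* = (0.671, -1.1183, -0.6581), lambda* = (1.5602, -3.1344)


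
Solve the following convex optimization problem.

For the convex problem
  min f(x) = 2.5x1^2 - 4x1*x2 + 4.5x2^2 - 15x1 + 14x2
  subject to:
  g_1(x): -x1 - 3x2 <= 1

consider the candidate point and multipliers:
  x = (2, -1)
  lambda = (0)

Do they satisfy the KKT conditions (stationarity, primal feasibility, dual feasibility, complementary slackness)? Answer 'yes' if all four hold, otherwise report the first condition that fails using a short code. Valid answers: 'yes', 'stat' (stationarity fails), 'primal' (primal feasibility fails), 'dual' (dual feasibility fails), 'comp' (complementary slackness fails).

Gradient of f: grad f(x) = Q x + c = (-1, -3)
Constraint values g_i(x) = a_i^T x - b_i:
  g_1((2, -1)) = 0
Stationarity residual: grad f(x) + sum_i lambda_i a_i = (-1, -3)
  -> stationarity FAILS
Primal feasibility (all g_i <= 0): OK
Dual feasibility (all lambda_i >= 0): OK
Complementary slackness (lambda_i * g_i(x) = 0 for all i): OK

Verdict: the first failing condition is stationarity -> stat.

stat


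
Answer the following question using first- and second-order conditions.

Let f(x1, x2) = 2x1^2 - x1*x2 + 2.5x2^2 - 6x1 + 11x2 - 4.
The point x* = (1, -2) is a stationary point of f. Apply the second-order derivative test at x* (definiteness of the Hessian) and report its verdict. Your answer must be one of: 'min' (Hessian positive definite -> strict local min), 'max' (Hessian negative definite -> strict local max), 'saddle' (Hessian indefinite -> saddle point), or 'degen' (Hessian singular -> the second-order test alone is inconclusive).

Compute the Hessian H = grad^2 f:
  H = [[4, -1], [-1, 5]]
Verify stationarity: grad f(x*) = H x* + g = (0, 0).
Eigenvalues of H: 3.382, 5.618.
Both eigenvalues > 0, so H is positive definite -> x* is a strict local min.

min


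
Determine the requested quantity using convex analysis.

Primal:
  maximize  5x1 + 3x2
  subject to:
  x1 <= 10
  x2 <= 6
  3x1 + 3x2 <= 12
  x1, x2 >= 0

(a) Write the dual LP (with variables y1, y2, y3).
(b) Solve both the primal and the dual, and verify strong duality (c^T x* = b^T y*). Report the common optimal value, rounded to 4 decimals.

The standard primal-dual pair for 'max c^T x s.t. A x <= b, x >= 0' is:
  Dual:  min b^T y  s.t.  A^T y >= c,  y >= 0.

So the dual LP is:
  minimize  10y1 + 6y2 + 12y3
  subject to:
    y1 + 3y3 >= 5
    y2 + 3y3 >= 3
    y1, y2, y3 >= 0

Solving the primal: x* = (4, 0).
  primal value c^T x* = 20.
Solving the dual: y* = (0, 0, 1.6667).
  dual value b^T y* = 20.
Strong duality: c^T x* = b^T y*. Confirmed.

20


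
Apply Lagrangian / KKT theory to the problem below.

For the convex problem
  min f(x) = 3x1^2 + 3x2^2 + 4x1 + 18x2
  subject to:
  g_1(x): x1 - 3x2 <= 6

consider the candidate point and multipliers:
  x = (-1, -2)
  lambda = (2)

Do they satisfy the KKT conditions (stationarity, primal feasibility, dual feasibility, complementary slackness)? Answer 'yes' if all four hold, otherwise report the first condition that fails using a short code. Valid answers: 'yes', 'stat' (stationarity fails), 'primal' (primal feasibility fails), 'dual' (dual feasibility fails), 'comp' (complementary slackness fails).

Gradient of f: grad f(x) = Q x + c = (-2, 6)
Constraint values g_i(x) = a_i^T x - b_i:
  g_1((-1, -2)) = -1
Stationarity residual: grad f(x) + sum_i lambda_i a_i = (0, 0)
  -> stationarity OK
Primal feasibility (all g_i <= 0): OK
Dual feasibility (all lambda_i >= 0): OK
Complementary slackness (lambda_i * g_i(x) = 0 for all i): FAILS

Verdict: the first failing condition is complementary_slackness -> comp.

comp


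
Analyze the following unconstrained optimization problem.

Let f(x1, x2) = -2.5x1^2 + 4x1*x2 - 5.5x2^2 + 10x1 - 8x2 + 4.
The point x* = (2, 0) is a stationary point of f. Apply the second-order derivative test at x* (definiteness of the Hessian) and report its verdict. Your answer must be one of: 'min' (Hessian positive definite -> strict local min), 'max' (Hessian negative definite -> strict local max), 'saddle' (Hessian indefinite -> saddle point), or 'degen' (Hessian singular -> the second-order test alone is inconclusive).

Compute the Hessian H = grad^2 f:
  H = [[-5, 4], [4, -11]]
Verify stationarity: grad f(x*) = H x* + g = (0, 0).
Eigenvalues of H: -13, -3.
Both eigenvalues < 0, so H is negative definite -> x* is a strict local max.

max


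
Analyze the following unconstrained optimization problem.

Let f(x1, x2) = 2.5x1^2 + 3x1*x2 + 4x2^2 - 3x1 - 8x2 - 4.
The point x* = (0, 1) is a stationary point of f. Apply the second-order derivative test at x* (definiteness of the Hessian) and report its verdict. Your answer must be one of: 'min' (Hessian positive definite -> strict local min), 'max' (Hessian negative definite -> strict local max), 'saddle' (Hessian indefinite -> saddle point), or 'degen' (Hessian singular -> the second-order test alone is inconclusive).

Compute the Hessian H = grad^2 f:
  H = [[5, 3], [3, 8]]
Verify stationarity: grad f(x*) = H x* + g = (0, 0).
Eigenvalues of H: 3.1459, 9.8541.
Both eigenvalues > 0, so H is positive definite -> x* is a strict local min.

min


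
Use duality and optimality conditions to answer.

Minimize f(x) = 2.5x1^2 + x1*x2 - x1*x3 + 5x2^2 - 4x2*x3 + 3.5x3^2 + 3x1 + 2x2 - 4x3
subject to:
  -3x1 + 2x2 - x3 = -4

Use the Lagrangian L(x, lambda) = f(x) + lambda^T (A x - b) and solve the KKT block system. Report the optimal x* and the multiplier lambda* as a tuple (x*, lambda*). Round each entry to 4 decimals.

Form the Lagrangian:
  L(x, lambda) = (1/2) x^T Q x + c^T x + lambda^T (A x - b)
Stationarity (grad_x L = 0): Q x + c + A^T lambda = 0.
Primal feasibility: A x = b.

This gives the KKT block system:
  [ Q   A^T ] [ x     ]   [-c ]
  [ A    0  ] [ lambda ] = [ b ]

Solving the linear system:
  x*      = (0.8276, -0.3793, 0.7586)
  lambda* = (2)
  f(x*)   = 3.3448

x* = (0.8276, -0.3793, 0.7586), lambda* = (2)


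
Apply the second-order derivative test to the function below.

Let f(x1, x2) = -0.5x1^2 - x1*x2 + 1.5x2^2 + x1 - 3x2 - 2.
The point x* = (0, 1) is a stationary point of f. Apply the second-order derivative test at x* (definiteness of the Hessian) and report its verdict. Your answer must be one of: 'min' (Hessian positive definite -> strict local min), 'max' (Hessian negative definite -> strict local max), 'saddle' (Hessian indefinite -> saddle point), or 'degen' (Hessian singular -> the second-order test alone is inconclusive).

Compute the Hessian H = grad^2 f:
  H = [[-1, -1], [-1, 3]]
Verify stationarity: grad f(x*) = H x* + g = (0, 0).
Eigenvalues of H: -1.2361, 3.2361.
Eigenvalues have mixed signs, so H is indefinite -> x* is a saddle point.

saddle


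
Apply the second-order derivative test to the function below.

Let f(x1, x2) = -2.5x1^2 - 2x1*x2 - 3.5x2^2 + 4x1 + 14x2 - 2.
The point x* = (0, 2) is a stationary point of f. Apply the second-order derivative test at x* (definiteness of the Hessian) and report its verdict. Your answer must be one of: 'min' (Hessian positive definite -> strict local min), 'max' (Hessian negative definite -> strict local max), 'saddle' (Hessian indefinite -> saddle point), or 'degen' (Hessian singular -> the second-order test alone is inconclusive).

Compute the Hessian H = grad^2 f:
  H = [[-5, -2], [-2, -7]]
Verify stationarity: grad f(x*) = H x* + g = (0, 0).
Eigenvalues of H: -8.2361, -3.7639.
Both eigenvalues < 0, so H is negative definite -> x* is a strict local max.

max


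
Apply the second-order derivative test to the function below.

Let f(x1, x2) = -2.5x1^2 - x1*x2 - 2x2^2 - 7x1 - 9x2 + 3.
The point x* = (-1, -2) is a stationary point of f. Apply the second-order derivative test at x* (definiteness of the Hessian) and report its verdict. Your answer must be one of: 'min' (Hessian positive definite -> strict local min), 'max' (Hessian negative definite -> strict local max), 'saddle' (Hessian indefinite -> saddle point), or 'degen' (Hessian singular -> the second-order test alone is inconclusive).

Compute the Hessian H = grad^2 f:
  H = [[-5, -1], [-1, -4]]
Verify stationarity: grad f(x*) = H x* + g = (0, 0).
Eigenvalues of H: -5.618, -3.382.
Both eigenvalues < 0, so H is negative definite -> x* is a strict local max.

max


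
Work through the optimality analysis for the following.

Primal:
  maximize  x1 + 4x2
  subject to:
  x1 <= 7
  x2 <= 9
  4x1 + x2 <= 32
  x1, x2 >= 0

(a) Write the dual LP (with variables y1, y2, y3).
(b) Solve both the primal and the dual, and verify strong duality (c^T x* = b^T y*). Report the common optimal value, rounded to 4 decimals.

The standard primal-dual pair for 'max c^T x s.t. A x <= b, x >= 0' is:
  Dual:  min b^T y  s.t.  A^T y >= c,  y >= 0.

So the dual LP is:
  minimize  7y1 + 9y2 + 32y3
  subject to:
    y1 + 4y3 >= 1
    y2 + y3 >= 4
    y1, y2, y3 >= 0

Solving the primal: x* = (5.75, 9).
  primal value c^T x* = 41.75.
Solving the dual: y* = (0, 3.75, 0.25).
  dual value b^T y* = 41.75.
Strong duality: c^T x* = b^T y*. Confirmed.

41.75


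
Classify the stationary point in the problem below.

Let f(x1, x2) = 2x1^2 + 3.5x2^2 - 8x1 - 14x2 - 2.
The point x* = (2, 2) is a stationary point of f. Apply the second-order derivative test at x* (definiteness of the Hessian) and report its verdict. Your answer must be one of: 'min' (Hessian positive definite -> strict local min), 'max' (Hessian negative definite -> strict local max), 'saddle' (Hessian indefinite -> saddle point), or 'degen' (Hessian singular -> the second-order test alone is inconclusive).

Compute the Hessian H = grad^2 f:
  H = [[4, 0], [0, 7]]
Verify stationarity: grad f(x*) = H x* + g = (0, 0).
Eigenvalues of H: 4, 7.
Both eigenvalues > 0, so H is positive definite -> x* is a strict local min.

min


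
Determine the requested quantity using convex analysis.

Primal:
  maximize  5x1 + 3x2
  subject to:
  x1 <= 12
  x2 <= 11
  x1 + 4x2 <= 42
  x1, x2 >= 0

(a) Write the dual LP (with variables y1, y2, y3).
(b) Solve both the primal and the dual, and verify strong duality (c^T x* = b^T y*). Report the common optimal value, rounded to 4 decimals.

The standard primal-dual pair for 'max c^T x s.t. A x <= b, x >= 0' is:
  Dual:  min b^T y  s.t.  A^T y >= c,  y >= 0.

So the dual LP is:
  minimize  12y1 + 11y2 + 42y3
  subject to:
    y1 + y3 >= 5
    y2 + 4y3 >= 3
    y1, y2, y3 >= 0

Solving the primal: x* = (12, 7.5).
  primal value c^T x* = 82.5.
Solving the dual: y* = (4.25, 0, 0.75).
  dual value b^T y* = 82.5.
Strong duality: c^T x* = b^T y*. Confirmed.

82.5


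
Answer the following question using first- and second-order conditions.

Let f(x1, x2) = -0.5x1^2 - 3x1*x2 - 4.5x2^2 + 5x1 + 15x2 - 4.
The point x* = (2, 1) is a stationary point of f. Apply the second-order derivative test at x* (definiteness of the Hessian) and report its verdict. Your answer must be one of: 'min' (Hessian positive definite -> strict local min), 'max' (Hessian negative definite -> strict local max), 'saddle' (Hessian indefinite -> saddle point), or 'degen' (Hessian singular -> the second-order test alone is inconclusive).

Compute the Hessian H = grad^2 f:
  H = [[-1, -3], [-3, -9]]
Verify stationarity: grad f(x*) = H x* + g = (0, 0).
Eigenvalues of H: -10, 0.
H has a zero eigenvalue (singular; negative semidefinite but not definite), so H is neither positive definite, negative definite, nor indefinite. The second-order test alone is inconclusive -> degen.
(Indeed, f is constant along the null direction of H through x*, so x* is not a strict local extremum.)

degen


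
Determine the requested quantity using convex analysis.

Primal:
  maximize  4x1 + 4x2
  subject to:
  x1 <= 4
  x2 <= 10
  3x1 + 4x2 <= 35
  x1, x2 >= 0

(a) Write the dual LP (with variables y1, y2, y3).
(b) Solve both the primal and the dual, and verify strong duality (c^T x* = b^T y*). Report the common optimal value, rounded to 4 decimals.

The standard primal-dual pair for 'max c^T x s.t. A x <= b, x >= 0' is:
  Dual:  min b^T y  s.t.  A^T y >= c,  y >= 0.

So the dual LP is:
  minimize  4y1 + 10y2 + 35y3
  subject to:
    y1 + 3y3 >= 4
    y2 + 4y3 >= 4
    y1, y2, y3 >= 0

Solving the primal: x* = (4, 5.75).
  primal value c^T x* = 39.
Solving the dual: y* = (1, 0, 1).
  dual value b^T y* = 39.
Strong duality: c^T x* = b^T y*. Confirmed.

39


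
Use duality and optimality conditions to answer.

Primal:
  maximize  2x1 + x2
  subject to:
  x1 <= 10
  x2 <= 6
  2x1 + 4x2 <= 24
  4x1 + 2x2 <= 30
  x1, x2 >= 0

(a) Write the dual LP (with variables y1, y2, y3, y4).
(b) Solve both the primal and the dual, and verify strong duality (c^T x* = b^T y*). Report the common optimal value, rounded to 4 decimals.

The standard primal-dual pair for 'max c^T x s.t. A x <= b, x >= 0' is:
  Dual:  min b^T y  s.t.  A^T y >= c,  y >= 0.

So the dual LP is:
  minimize  10y1 + 6y2 + 24y3 + 30y4
  subject to:
    y1 + 2y3 + 4y4 >= 2
    y2 + 4y3 + 2y4 >= 1
    y1, y2, y3, y4 >= 0

Solving the primal: x* = (6, 3).
  primal value c^T x* = 15.
Solving the dual: y* = (0, 0, 0, 0.5).
  dual value b^T y* = 15.
Strong duality: c^T x* = b^T y*. Confirmed.

15


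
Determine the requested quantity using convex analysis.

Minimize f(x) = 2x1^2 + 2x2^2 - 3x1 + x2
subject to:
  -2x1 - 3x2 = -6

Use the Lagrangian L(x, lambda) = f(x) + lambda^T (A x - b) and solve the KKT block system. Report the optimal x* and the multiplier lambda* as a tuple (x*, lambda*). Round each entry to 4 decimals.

Form the Lagrangian:
  L(x, lambda) = (1/2) x^T Q x + c^T x + lambda^T (A x - b)
Stationarity (grad_x L = 0): Q x + c + A^T lambda = 0.
Primal feasibility: A x = b.

This gives the KKT block system:
  [ Q   A^T ] [ x     ]   [-c ]
  [ A    0  ] [ lambda ] = [ b ]

Solving the linear system:
  x*      = (1.5577, 0.9615)
  lambda* = (1.6154)
  f(x*)   = 2.9904

x* = (1.5577, 0.9615), lambda* = (1.6154)


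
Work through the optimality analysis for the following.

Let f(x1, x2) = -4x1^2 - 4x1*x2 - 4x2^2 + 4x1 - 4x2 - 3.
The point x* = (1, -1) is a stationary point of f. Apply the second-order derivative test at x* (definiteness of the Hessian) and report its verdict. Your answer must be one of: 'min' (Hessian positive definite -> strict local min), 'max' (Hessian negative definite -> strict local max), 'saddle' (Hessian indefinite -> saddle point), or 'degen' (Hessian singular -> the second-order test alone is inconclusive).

Compute the Hessian H = grad^2 f:
  H = [[-8, -4], [-4, -8]]
Verify stationarity: grad f(x*) = H x* + g = (0, 0).
Eigenvalues of H: -12, -4.
Both eigenvalues < 0, so H is negative definite -> x* is a strict local max.

max


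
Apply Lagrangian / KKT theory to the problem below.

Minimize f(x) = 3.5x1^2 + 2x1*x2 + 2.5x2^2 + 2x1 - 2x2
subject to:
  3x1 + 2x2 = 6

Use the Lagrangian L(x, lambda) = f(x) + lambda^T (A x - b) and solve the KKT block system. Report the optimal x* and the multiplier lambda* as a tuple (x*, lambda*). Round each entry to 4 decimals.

Form the Lagrangian:
  L(x, lambda) = (1/2) x^T Q x + c^T x + lambda^T (A x - b)
Stationarity (grad_x L = 0): Q x + c + A^T lambda = 0.
Primal feasibility: A x = b.

This gives the KKT block system:
  [ Q   A^T ] [ x     ]   [-c ]
  [ A    0  ] [ lambda ] = [ b ]

Solving the linear system:
  x*      = (0.9388, 1.5918)
  lambda* = (-3.9184)
  f(x*)   = 11.102

x* = (0.9388, 1.5918), lambda* = (-3.9184)


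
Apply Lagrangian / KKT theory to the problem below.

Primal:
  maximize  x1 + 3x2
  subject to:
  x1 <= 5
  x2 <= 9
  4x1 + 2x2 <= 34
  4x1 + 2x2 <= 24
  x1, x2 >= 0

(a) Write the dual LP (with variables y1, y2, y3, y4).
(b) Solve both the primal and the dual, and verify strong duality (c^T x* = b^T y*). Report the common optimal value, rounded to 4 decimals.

The standard primal-dual pair for 'max c^T x s.t. A x <= b, x >= 0' is:
  Dual:  min b^T y  s.t.  A^T y >= c,  y >= 0.

So the dual LP is:
  minimize  5y1 + 9y2 + 34y3 + 24y4
  subject to:
    y1 + 4y3 + 4y4 >= 1
    y2 + 2y3 + 2y4 >= 3
    y1, y2, y3, y4 >= 0

Solving the primal: x* = (1.5, 9).
  primal value c^T x* = 28.5.
Solving the dual: y* = (0, 2.5, 0, 0.25).
  dual value b^T y* = 28.5.
Strong duality: c^T x* = b^T y*. Confirmed.

28.5


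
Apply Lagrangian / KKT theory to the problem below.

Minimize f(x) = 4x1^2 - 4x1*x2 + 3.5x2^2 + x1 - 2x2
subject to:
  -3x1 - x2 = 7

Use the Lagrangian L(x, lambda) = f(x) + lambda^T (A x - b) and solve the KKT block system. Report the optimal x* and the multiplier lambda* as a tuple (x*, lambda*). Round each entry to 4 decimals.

Form the Lagrangian:
  L(x, lambda) = (1/2) x^T Q x + c^T x + lambda^T (A x - b)
Stationarity (grad_x L = 0): Q x + c + A^T lambda = 0.
Primal feasibility: A x = b.

This gives the KKT block system:
  [ Q   A^T ] [ x     ]   [-c ]
  [ A    0  ] [ lambda ] = [ b ]

Solving the linear system:
  x*      = (-1.9158, -1.2526)
  lambda* = (-3.1053)
  f(x*)   = 11.1632

x* = (-1.9158, -1.2526), lambda* = (-3.1053)


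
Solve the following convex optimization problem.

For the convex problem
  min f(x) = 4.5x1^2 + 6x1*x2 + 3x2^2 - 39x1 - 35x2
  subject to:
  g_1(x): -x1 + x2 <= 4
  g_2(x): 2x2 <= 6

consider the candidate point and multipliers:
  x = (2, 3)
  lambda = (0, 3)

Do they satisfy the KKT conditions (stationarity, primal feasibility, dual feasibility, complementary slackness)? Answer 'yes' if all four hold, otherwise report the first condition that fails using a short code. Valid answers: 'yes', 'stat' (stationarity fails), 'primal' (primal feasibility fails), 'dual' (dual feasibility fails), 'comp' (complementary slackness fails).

Gradient of f: grad f(x) = Q x + c = (-3, -5)
Constraint values g_i(x) = a_i^T x - b_i:
  g_1((2, 3)) = -3
  g_2((2, 3)) = 0
Stationarity residual: grad f(x) + sum_i lambda_i a_i = (-3, 1)
  -> stationarity FAILS
Primal feasibility (all g_i <= 0): OK
Dual feasibility (all lambda_i >= 0): OK
Complementary slackness (lambda_i * g_i(x) = 0 for all i): OK

Verdict: the first failing condition is stationarity -> stat.

stat


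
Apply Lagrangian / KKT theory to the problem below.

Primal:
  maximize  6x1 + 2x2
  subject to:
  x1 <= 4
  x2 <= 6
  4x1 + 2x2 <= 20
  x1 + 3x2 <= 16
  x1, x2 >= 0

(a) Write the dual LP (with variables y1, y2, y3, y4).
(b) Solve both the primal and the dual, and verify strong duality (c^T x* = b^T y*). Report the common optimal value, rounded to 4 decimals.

The standard primal-dual pair for 'max c^T x s.t. A x <= b, x >= 0' is:
  Dual:  min b^T y  s.t.  A^T y >= c,  y >= 0.

So the dual LP is:
  minimize  4y1 + 6y2 + 20y3 + 16y4
  subject to:
    y1 + 4y3 + y4 >= 6
    y2 + 2y3 + 3y4 >= 2
    y1, y2, y3, y4 >= 0

Solving the primal: x* = (4, 2).
  primal value c^T x* = 28.
Solving the dual: y* = (2, 0, 1, 0).
  dual value b^T y* = 28.
Strong duality: c^T x* = b^T y*. Confirmed.

28


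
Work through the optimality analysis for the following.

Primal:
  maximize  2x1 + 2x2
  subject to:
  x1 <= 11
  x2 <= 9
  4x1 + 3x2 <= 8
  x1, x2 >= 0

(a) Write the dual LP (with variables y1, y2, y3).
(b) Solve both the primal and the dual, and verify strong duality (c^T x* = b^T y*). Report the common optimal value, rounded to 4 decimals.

The standard primal-dual pair for 'max c^T x s.t. A x <= b, x >= 0' is:
  Dual:  min b^T y  s.t.  A^T y >= c,  y >= 0.

So the dual LP is:
  minimize  11y1 + 9y2 + 8y3
  subject to:
    y1 + 4y3 >= 2
    y2 + 3y3 >= 2
    y1, y2, y3 >= 0

Solving the primal: x* = (0, 2.6667).
  primal value c^T x* = 5.3333.
Solving the dual: y* = (0, 0, 0.6667).
  dual value b^T y* = 5.3333.
Strong duality: c^T x* = b^T y*. Confirmed.

5.3333


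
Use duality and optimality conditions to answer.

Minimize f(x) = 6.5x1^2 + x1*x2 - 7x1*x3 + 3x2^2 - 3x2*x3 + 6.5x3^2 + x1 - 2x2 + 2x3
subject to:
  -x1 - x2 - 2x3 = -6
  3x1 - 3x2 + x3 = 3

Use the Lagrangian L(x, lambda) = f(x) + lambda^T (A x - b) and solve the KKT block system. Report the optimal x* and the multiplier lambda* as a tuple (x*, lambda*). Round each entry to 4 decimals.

Form the Lagrangian:
  L(x, lambda) = (1/2) x^T Q x + c^T x + lambda^T (A x - b)
Stationarity (grad_x L = 0): Q x + c + A^T lambda = 0.
Primal feasibility: A x = b.

This gives the KKT block system:
  [ Q   A^T ] [ x     ]   [-c ]
  [ A    0  ] [ lambda ] = [ b ]

Solving the linear system:
  x*      = (1.4749, 1.0535, 1.7358)
  lambda* = (4.8328, -1.4147)
  f(x*)   = 18.0401

x* = (1.4749, 1.0535, 1.7358), lambda* = (4.8328, -1.4147)


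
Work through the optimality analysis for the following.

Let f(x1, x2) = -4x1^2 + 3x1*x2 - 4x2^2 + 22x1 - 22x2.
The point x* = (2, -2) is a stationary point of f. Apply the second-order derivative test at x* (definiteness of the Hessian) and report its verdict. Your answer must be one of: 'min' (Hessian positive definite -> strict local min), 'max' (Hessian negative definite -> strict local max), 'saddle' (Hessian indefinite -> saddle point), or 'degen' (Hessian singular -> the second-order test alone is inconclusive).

Compute the Hessian H = grad^2 f:
  H = [[-8, 3], [3, -8]]
Verify stationarity: grad f(x*) = H x* + g = (0, 0).
Eigenvalues of H: -11, -5.
Both eigenvalues < 0, so H is negative definite -> x* is a strict local max.

max


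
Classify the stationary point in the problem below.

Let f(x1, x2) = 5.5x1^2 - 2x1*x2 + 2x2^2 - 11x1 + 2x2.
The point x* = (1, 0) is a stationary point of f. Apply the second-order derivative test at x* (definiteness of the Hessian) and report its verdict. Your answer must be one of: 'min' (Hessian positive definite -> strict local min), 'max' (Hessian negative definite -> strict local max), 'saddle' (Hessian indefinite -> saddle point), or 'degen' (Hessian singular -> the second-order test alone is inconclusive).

Compute the Hessian H = grad^2 f:
  H = [[11, -2], [-2, 4]]
Verify stationarity: grad f(x*) = H x* + g = (0, 0).
Eigenvalues of H: 3.4689, 11.5311.
Both eigenvalues > 0, so H is positive definite -> x* is a strict local min.

min


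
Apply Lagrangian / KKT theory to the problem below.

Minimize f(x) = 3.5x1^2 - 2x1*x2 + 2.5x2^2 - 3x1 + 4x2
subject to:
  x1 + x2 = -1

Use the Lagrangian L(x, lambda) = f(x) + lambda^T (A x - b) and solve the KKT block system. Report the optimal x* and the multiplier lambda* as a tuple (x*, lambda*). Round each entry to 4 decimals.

Form the Lagrangian:
  L(x, lambda) = (1/2) x^T Q x + c^T x + lambda^T (A x - b)
Stationarity (grad_x L = 0): Q x + c + A^T lambda = 0.
Primal feasibility: A x = b.

This gives the KKT block system:
  [ Q   A^T ] [ x     ]   [-c ]
  [ A    0  ] [ lambda ] = [ b ]

Solving the linear system:
  x*      = (0, -1)
  lambda* = (1)
  f(x*)   = -1.5

x* = (0, -1), lambda* = (1)


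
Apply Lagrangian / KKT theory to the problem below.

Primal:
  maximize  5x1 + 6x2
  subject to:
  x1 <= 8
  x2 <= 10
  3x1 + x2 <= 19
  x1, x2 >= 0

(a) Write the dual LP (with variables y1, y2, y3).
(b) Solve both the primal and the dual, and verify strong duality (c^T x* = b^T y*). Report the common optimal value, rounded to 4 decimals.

The standard primal-dual pair for 'max c^T x s.t. A x <= b, x >= 0' is:
  Dual:  min b^T y  s.t.  A^T y >= c,  y >= 0.

So the dual LP is:
  minimize  8y1 + 10y2 + 19y3
  subject to:
    y1 + 3y3 >= 5
    y2 + y3 >= 6
    y1, y2, y3 >= 0

Solving the primal: x* = (3, 10).
  primal value c^T x* = 75.
Solving the dual: y* = (0, 4.3333, 1.6667).
  dual value b^T y* = 75.
Strong duality: c^T x* = b^T y*. Confirmed.

75


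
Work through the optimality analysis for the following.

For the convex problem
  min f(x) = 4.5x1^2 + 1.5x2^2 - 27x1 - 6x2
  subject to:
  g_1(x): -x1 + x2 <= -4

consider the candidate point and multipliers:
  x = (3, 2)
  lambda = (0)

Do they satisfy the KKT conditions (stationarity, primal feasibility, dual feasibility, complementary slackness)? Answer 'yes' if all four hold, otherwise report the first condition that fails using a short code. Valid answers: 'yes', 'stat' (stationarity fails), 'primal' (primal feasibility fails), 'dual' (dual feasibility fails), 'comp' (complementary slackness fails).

Gradient of f: grad f(x) = Q x + c = (0, 0)
Constraint values g_i(x) = a_i^T x - b_i:
  g_1((3, 2)) = 3
Stationarity residual: grad f(x) + sum_i lambda_i a_i = (0, 0)
  -> stationarity OK
Primal feasibility (all g_i <= 0): FAILS
Dual feasibility (all lambda_i >= 0): OK
Complementary slackness (lambda_i * g_i(x) = 0 for all i): OK

Verdict: the first failing condition is primal_feasibility -> primal.

primal


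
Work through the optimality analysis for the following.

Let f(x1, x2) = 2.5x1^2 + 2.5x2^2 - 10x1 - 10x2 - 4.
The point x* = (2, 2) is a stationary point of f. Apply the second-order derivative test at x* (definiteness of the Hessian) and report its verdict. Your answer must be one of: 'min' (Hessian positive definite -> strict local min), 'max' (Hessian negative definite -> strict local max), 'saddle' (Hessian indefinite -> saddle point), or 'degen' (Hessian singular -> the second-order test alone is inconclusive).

Compute the Hessian H = grad^2 f:
  H = [[5, 0], [0, 5]]
Verify stationarity: grad f(x*) = H x* + g = (0, 0).
Eigenvalues of H: 5, 5.
Both eigenvalues > 0, so H is positive definite -> x* is a strict local min.

min


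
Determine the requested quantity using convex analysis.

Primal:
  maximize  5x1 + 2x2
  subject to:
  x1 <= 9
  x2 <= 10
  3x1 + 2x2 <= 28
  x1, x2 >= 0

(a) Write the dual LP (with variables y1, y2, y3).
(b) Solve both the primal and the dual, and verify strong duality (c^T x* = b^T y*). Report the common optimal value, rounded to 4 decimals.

The standard primal-dual pair for 'max c^T x s.t. A x <= b, x >= 0' is:
  Dual:  min b^T y  s.t.  A^T y >= c,  y >= 0.

So the dual LP is:
  minimize  9y1 + 10y2 + 28y3
  subject to:
    y1 + 3y3 >= 5
    y2 + 2y3 >= 2
    y1, y2, y3 >= 0

Solving the primal: x* = (9, 0.5).
  primal value c^T x* = 46.
Solving the dual: y* = (2, 0, 1).
  dual value b^T y* = 46.
Strong duality: c^T x* = b^T y*. Confirmed.

46


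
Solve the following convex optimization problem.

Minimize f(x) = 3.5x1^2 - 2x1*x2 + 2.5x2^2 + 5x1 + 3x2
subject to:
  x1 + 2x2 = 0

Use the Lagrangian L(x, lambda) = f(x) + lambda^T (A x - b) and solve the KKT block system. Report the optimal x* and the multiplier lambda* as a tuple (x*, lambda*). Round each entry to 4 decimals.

Form the Lagrangian:
  L(x, lambda) = (1/2) x^T Q x + c^T x + lambda^T (A x - b)
Stationarity (grad_x L = 0): Q x + c + A^T lambda = 0.
Primal feasibility: A x = b.

This gives the KKT block system:
  [ Q   A^T ] [ x     ]   [-c ]
  [ A    0  ] [ lambda ] = [ b ]

Solving the linear system:
  x*      = (-0.3415, 0.1707)
  lambda* = (-2.2683)
  f(x*)   = -0.5976

x* = (-0.3415, 0.1707), lambda* = (-2.2683)


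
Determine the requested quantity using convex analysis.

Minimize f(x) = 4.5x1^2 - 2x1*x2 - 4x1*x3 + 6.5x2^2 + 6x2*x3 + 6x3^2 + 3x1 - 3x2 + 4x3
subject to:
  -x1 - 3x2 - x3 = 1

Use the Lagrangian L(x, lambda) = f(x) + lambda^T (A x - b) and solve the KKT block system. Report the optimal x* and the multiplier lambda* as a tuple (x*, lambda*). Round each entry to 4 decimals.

Form the Lagrangian:
  L(x, lambda) = (1/2) x^T Q x + c^T x + lambda^T (A x - b)
Stationarity (grad_x L = 0): Q x + c + A^T lambda = 0.
Primal feasibility: A x = b.

This gives the KKT block system:
  [ Q   A^T ] [ x     ]   [-c ]
  [ A    0  ] [ lambda ] = [ b ]

Solving the linear system:
  x*      = (-0.7803, 0.1908, -0.7919)
  lambda* = (-1.237)
  f(x*)   = -2.422

x* = (-0.7803, 0.1908, -0.7919), lambda* = (-1.237)


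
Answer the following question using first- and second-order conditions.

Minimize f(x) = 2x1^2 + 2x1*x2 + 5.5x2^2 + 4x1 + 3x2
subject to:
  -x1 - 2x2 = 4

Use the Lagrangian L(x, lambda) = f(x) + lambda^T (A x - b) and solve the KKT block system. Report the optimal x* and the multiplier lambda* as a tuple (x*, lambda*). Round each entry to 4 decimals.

Form the Lagrangian:
  L(x, lambda) = (1/2) x^T Q x + c^T x + lambda^T (A x - b)
Stationarity (grad_x L = 0): Q x + c + A^T lambda = 0.
Primal feasibility: A x = b.

This gives the KKT block system:
  [ Q   A^T ] [ x     ]   [-c ]
  [ A    0  ] [ lambda ] = [ b ]

Solving the linear system:
  x*      = (-2, -1)
  lambda* = (-6)
  f(x*)   = 6.5

x* = (-2, -1), lambda* = (-6)


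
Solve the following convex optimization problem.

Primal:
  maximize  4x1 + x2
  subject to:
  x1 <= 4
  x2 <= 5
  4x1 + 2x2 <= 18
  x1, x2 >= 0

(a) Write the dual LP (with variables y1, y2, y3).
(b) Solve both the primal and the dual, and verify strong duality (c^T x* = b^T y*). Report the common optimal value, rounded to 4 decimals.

The standard primal-dual pair for 'max c^T x s.t. A x <= b, x >= 0' is:
  Dual:  min b^T y  s.t.  A^T y >= c,  y >= 0.

So the dual LP is:
  minimize  4y1 + 5y2 + 18y3
  subject to:
    y1 + 4y3 >= 4
    y2 + 2y3 >= 1
    y1, y2, y3 >= 0

Solving the primal: x* = (4, 1).
  primal value c^T x* = 17.
Solving the dual: y* = (2, 0, 0.5).
  dual value b^T y* = 17.
Strong duality: c^T x* = b^T y*. Confirmed.

17


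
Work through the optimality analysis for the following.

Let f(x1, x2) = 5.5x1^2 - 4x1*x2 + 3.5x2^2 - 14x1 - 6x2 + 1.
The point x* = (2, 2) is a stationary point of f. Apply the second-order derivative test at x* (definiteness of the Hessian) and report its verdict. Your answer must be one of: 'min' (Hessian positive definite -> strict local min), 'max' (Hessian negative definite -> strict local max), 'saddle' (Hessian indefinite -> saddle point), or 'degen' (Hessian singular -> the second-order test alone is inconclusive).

Compute the Hessian H = grad^2 f:
  H = [[11, -4], [-4, 7]]
Verify stationarity: grad f(x*) = H x* + g = (0, 0).
Eigenvalues of H: 4.5279, 13.4721.
Both eigenvalues > 0, so H is positive definite -> x* is a strict local min.

min


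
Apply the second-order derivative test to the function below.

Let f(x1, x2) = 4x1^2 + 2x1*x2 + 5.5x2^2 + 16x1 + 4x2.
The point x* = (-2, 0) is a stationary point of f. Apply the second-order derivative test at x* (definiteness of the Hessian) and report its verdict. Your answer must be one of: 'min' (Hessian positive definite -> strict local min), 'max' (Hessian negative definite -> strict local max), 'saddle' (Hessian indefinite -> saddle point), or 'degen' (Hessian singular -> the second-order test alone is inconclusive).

Compute the Hessian H = grad^2 f:
  H = [[8, 2], [2, 11]]
Verify stationarity: grad f(x*) = H x* + g = (0, 0).
Eigenvalues of H: 7, 12.
Both eigenvalues > 0, so H is positive definite -> x* is a strict local min.

min
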